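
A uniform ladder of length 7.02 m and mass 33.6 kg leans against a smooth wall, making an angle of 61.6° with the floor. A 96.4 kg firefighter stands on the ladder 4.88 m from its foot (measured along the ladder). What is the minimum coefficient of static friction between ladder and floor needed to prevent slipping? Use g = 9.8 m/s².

μ_min ≈ 0.349

About the foot of the ladder:
Ladder weight 33.6×9.8 = 329.3 N acts at 3.51 m along the ladder; its horizontal arm is 3.51·cos61.6° = 1.669 m → τ = 549.6 N·m clockwise.
Firefighter: 96.4×9.8 = 944.7 N at 4.88 m → arm 2.321 m → τ = 2193 N·m clockwise.
Wall normal N acts horizontally at the top; its moment arm is the height L sinθ = 7.02·sin61.6° = 6.175 m, counterclockwise.
Balancing moments: N × 6.175 = 2743, giving N = 444.2 N.
ΣFx = 0 ⇒ f = N_wall = 444.2 N. ΣFy = 0 ⇒ N_floor = 1274 N.
μ_min = f / N_floor = 444.2 / 1274 = 0.349.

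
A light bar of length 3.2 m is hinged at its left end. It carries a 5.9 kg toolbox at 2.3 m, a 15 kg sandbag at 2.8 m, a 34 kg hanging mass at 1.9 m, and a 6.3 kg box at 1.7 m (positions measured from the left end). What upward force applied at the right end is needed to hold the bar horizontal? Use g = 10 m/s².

F ≈ 409 N

Choose the left end as the axis so the unknown pivot reaction has zero arm there.
Toolbox: 5.9 × 10 = 59 N down at 2.3 m → arm 2.3 m, τ = 59 × 2.3 = 135.7 N·m clockwise.
Sandbag: 15 × 10 = 150 N down at 2.8 m → arm 2.8 m, τ = 150 × 2.8 = 420 N·m clockwise.
Hanging mass: 34 × 10 = 340 N down at 1.9 m → arm 1.9 m, τ = 340 × 1.9 = 646 N·m clockwise.
Box: 6.3 × 10 = 63 N down at 1.7 m → arm 1.7 m, τ = 63 × 1.7 = 107.1 N·m clockwise.
Net moment of the loads = 1309 N·m clockwise.
The upward force F acts at the right end, arm 3.2 m, giving F × 3.2 counterclockwise.
For rotational equilibrium, F × 3.2 = 1309, so F = 1309 / 3.2 = 409 N.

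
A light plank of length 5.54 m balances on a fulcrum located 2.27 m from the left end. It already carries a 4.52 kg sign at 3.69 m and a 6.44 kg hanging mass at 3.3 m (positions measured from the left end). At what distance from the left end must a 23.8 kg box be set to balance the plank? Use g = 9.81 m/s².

Taking torques about the fulcrum (at 2.27 m from the left end):
Sign: 4.52 × 9.81 = 44.34 N down at 3.69 m → arm 1.42 m, τ = 44.34 × 1.42 = 62.96 N·m clockwise.
Hanging mass: 6.44 × 9.81 = 63.18 N down at 3.3 m → arm 1.03 m, τ = 63.18 × 1.03 = 65.08 N·m clockwise.
Net moment of existing loads = 128 N·m clockwise.
The box weighs 23.8 × 9.81 = 233.5 N and must supply an equal counterclockwise moment, so its lever arm about the fulcrum is 128 / 233.5 = 0.548 m.
That puts it at 2.27 − 0.548 = 1.72 m from the left end.

x ≈ 1.72 m from the left end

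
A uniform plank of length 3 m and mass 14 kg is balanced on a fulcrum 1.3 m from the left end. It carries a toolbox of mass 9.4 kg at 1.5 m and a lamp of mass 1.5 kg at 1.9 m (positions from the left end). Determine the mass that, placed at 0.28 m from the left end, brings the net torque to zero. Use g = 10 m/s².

m ≈ 5.47 kg

Sum moments about the fulcrum (at 1.3 m from the left end) (the support reaction has zero arm there).
Beam weight: 14 × 10 = 140 N down at 1.5 m → arm 0.2 m, τ = 140 × 0.2 = 28 N·m clockwise.
Toolbox: 9.4 × 10 = 94 N down at 1.5 m → arm 0.2 m, τ = 94 × 0.2 = 18.8 N·m clockwise.
Lamp: 1.5 × 10 = 15 N down at 1.9 m → arm 0.6 m, τ = 15 × 0.6 = 9 N·m clockwise.
Net moment of known loads = 55.8 N·m clockwise.
An unknown mass m at 0.28 m has arm 1.02 m; its moment is m·g·1.02 counterclockwise.
For rotational equilibrium, m × 10 × 1.02 = 55.8, so m = 55.8 / (10 × 1.02) = 5.47 kg.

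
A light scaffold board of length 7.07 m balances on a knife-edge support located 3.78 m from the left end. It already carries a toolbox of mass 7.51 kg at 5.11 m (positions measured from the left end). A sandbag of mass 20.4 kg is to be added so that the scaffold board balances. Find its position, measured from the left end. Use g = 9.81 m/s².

About the knife-edge support (at 3.78 m from the left end):
Toolbox: 7.51 × 9.81 = 73.67 N down at 5.11 m → arm 1.33 m, τ = 73.67 × 1.33 = 97.98 N·m clockwise.
Net moment of existing loads = 97.98 N·m clockwise.
The sandbag weighs 20.4 × 9.81 = 200.1 N and must supply an equal counterclockwise moment, so its lever arm about the knife-edge support is 97.98 / 200.1 = 0.49 m.
That puts it at 3.78 − 0.49 = 3.29 m from the left end.

x ≈ 3.29 m from the left end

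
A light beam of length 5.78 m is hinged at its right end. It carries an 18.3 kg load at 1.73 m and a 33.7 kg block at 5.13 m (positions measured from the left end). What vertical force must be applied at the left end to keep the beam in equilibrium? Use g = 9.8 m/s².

F ≈ 163 N

Take moments about the right end.
Load: 18.3 × 9.8 = 179.3 N down at 1.73 m → arm 4.05 m, τ = 179.3 × 4.05 = 726.2 N·m counterclockwise.
Block: 33.7 × 9.8 = 330.3 N down at 5.13 m → arm 0.65 m, τ = 330.3 × 0.65 = 214.7 N·m counterclockwise.
Net moment of the loads = 940.9 N·m counterclockwise.
The upward force F acts at the left end, arm 5.78 m, giving F × 5.78 clockwise.
Balancing moments: F × 5.78 = 940.9, giving F = 940.9 / 5.78 = 163 N.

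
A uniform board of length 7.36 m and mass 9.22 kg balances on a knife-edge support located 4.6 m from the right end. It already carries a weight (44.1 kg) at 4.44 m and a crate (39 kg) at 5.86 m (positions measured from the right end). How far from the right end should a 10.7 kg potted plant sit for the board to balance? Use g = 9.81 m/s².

Take moments about the knife-edge support (at 4.6 m from the right end).
Beam weight: 9.22 × 9.81 = 90.45 N down at 3.68 m → arm 0.92 m, τ = 90.45 × 0.92 = 83.21 N·m clockwise.
Weight: 44.1 × 9.81 = 432.6 N down at 4.44 m → arm 0.16 m, τ = 432.6 × 0.16 = 69.22 N·m clockwise.
Crate: 39 × 9.81 = 382.6 N down at 5.86 m → arm 1.26 m, τ = 382.6 × 1.26 = 482.1 N·m counterclockwise.
Net moment of existing loads = 329.7 N·m counterclockwise.
The potted plant weighs 10.7 × 9.81 = 105 N and must supply an equal clockwise moment, so its lever arm about the knife-edge support is 329.7 / 105 = 3.14 m.
That puts it at 4.6 − 3.14 = 1.46 m from the right end.

x ≈ 1.46 m from the right end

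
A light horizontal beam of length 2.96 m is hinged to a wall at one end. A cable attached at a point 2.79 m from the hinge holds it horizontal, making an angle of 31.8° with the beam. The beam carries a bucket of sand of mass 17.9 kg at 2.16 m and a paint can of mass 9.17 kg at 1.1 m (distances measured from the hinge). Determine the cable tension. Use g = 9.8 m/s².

Taking torques about the hinge:
Bucket of sand: 17.9 × 9.8 = 175.4 N down at 2.16 m → arm 2.16 m, τ = 175.4 × 2.16 = 378.9 N·m clockwise.
Paint can: 9.17 × 9.8 = 89.87 N down at 1.1 m → arm 1.1 m, τ = 89.87 × 1.1 = 98.86 N·m clockwise.
Total clockwise load moment = 477.8 N·m.
The cable tension T acts at 2.79 m; only its component perpendicular to the beam, T sinθ, produces torque. sin 31.8° = 0.527.
Setting net torque to zero: T × 2.79 × 0.527 = 477.8 → T = 477.8 / 1.47 = 325 N.

T ≈ 325 N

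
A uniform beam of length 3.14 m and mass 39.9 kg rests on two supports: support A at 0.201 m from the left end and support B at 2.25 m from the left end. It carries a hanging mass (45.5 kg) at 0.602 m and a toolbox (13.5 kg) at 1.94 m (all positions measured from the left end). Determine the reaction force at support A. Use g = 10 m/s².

Taking torques about support B:
Beam weight: 39.9 × 10 = 399 N down at 1.57 m → arm 0.68 m, τ = 399 × 0.68 = 271.3 N·m counterclockwise.
Hanging mass: 45.5 × 10 = 455 N down at 0.602 m → arm 1.648 m, τ = 455 × 1.648 = 749.8 N·m counterclockwise.
Toolbox: 13.5 × 10 = 135 N down at 1.94 m → arm 0.31 m, τ = 135 × 0.31 = 41.85 N·m counterclockwise.
Net load moment about support B = 1063 N·m counterclockwise.
Reaction R at support A is upward at 0.201 m, arm 2.049 m → moment R × 2.049 clockwise.
Στ = 0 ⇒ R × 2.049 = 1063 ⇒ R = 519 N.

R_A ≈ 519 N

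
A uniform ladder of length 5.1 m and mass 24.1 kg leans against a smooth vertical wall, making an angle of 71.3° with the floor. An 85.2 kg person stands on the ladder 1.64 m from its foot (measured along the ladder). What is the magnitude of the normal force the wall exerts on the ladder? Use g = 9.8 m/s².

Taking torques about the foot of the ladder:
Ladder weight 24.1×9.8 = 236.2 N acts at 2.55 m along the ladder; its horizontal arm is 2.55·cos71.3° = 0.8176 m → τ = 193.1 N·m clockwise.
Person: 85.2×9.8 = 835 N at 1.64 m → arm 0.5258 m → τ = 439 N·m clockwise.
Wall normal N acts horizontally at the top; its moment arm is the height L sinθ = 5.1·sin71.3° = 4.831 m, counterclockwise.
For rotational equilibrium, N × 4.831 = 632.1, so N = 131 N.

N_wall ≈ 131 N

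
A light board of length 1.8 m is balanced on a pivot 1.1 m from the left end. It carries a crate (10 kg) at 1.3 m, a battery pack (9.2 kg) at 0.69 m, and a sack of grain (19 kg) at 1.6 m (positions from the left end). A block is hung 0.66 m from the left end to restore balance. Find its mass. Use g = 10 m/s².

Taking torques about the pivot (at 1.1 m from the left end):
Crate: 10 × 10 = 100 N down at 1.3 m → arm 0.2 m, τ = 100 × 0.2 = 20 N·m clockwise.
Battery pack: 9.2 × 10 = 92 N down at 0.69 m → arm 0.41 m, τ = 92 × 0.41 = 37.72 N·m counterclockwise.
Sack of grain: 19 × 10 = 190 N down at 1.6 m → arm 0.5 m, τ = 190 × 0.5 = 95 N·m clockwise.
Net moment of known loads = 77.28 N·m clockwise.
An unknown mass m at 0.66 m has arm 0.44 m; its moment is m·g·0.44 counterclockwise.
Στ = 0 ⇒ m × 10 × 0.44 = 77.28 ⇒ m = 77.28 / (10 × 0.44) = 17.6 kg.

m ≈ 17.6 kg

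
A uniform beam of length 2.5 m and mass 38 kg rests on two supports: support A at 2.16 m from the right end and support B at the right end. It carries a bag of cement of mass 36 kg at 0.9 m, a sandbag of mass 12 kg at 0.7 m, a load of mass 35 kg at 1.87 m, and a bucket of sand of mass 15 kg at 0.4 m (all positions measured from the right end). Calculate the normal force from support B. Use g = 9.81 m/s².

R_B ≈ 609 N

Sum moments about support A (its reaction then has zero moment arm).
Beam weight: 38 × 9.81 = 372.8 N down at 1.25 m → arm 0.91 m, τ = 372.8 × 0.91 = 339.2 N·m clockwise.
Bag of cement: 36 × 9.81 = 353.2 N down at 0.9 m → arm 1.26 m, τ = 353.2 × 1.26 = 445 N·m clockwise.
Sandbag: 12 × 9.81 = 117.7 N down at 0.7 m → arm 1.46 m, τ = 117.7 × 1.46 = 171.8 N·m clockwise.
Load: 35 × 9.81 = 343.4 N down at 1.87 m → arm 0.29 m, τ = 343.4 × 0.29 = 99.59 N·m clockwise.
Bucket of sand: 15 × 9.81 = 147.2 N down at 0.4 m → arm 1.76 m, τ = 147.2 × 1.76 = 259.1 N·m clockwise.
Net load moment about support A = 1315 N·m clockwise.
Reaction R at support B is upward at 0 m, arm 2.16 m → moment R × 2.16 counterclockwise.
For rotational equilibrium, R × 2.16 = 1315, so R = 609 N.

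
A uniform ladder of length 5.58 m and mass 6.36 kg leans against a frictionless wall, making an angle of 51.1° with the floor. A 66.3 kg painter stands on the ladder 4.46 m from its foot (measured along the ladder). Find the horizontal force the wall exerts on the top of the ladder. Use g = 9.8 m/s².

Taking torques about the foot of the ladder:
Ladder weight 6.36×9.8 = 62.33 N acts at 2.79 m along the ladder; its horizontal arm is 2.79·cos51.1° = 1.752 m → τ = 109.2 N·m clockwise.
Painter: 66.3×9.8 = 649.7 N at 4.46 m → arm 2.801 m → τ = 1820 N·m clockwise.
Wall normal N acts horizontally at the top; its moment arm is the height L sinθ = 5.58·sin51.1° = 4.343 m, counterclockwise.
Στ = 0 ⇒ N × 4.343 = 1929 ⇒ N = 444 N.

N_wall ≈ 444 N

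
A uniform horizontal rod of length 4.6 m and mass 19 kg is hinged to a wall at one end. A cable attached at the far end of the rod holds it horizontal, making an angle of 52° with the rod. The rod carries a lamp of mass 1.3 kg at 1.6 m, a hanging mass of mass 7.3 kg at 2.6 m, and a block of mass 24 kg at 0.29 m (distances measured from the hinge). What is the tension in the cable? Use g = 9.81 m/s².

Sum moments about the hinge (the unknown hinge reaction has zero arm there).
Beam weight: 19 × 9.81 = 186.4 N down at 2.3 m → arm 2.3 m, τ = 186.4 × 2.3 = 428.7 N·m clockwise.
Lamp: 1.3 × 9.81 = 12.75 N down at 1.6 m → arm 1.6 m, τ = 12.75 × 1.6 = 20.4 N·m clockwise.
Hanging mass: 7.3 × 9.81 = 71.61 N down at 2.6 m → arm 2.6 m, τ = 71.61 × 2.6 = 186.2 N·m clockwise.
Block: 24 × 9.81 = 235.4 N down at 0.29 m → arm 0.29 m, τ = 235.4 × 0.29 = 68.27 N·m clockwise.
Total clockwise load moment = 703.6 N·m.
The cable tension T acts at 4.6 m; only its component perpendicular to the rod, T sinθ, produces torque. sin 52° = 0.788.
Στ = 0 ⇒ T × 4.6 × 0.788 = 703.6 ⇒ T = 703.6 / 3.625 = 194 N.

T ≈ 194 N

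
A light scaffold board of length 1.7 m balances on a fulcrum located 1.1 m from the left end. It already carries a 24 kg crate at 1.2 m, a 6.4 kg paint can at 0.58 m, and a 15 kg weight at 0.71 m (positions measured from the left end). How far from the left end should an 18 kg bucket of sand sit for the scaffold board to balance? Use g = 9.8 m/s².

x ≈ 1.48 m from the left end

Taking torques about the fulcrum (at 1.1 m from the left end):
Crate: 24 × 9.8 = 235.2 N down at 1.2 m → arm 0.1 m, τ = 235.2 × 0.1 = 23.52 N·m clockwise.
Paint can: 6.4 × 9.8 = 62.72 N down at 0.58 m → arm 0.52 m, τ = 62.72 × 0.52 = 32.61 N·m counterclockwise.
Weight: 15 × 9.8 = 147 N down at 0.71 m → arm 0.39 m, τ = 147 × 0.39 = 57.33 N·m counterclockwise.
Net moment of existing loads = 66.42 N·m counterclockwise.
The bucket of sand weighs 18 × 9.8 = 176.4 N and must supply an equal clockwise moment, so its lever arm about the fulcrum is 66.42 / 176.4 = 0.377 m.
That puts it at 1.1 + 0.377 = 1.48 m from the left end.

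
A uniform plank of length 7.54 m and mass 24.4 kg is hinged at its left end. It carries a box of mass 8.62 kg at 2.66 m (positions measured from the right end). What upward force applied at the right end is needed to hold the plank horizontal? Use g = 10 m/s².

F ≈ 178 N

About the left end:
Beam weight: 24.4 × 10 = 244 N down at 3.77 m → arm 3.77 m, τ = 244 × 3.77 = 919.9 N·m clockwise.
Box: 8.62 × 10 = 86.2 N down at 2.66 m → arm 4.88 m, τ = 86.2 × 4.88 = 420.7 N·m clockwise.
Net moment of the loads = 1341 N·m clockwise.
The upward force F acts at the right end, arm 7.54 m, giving F × 7.54 counterclockwise.
Στ = 0 ⇒ F × 7.54 = 1341 ⇒ F = 1341 / 7.54 = 178 N.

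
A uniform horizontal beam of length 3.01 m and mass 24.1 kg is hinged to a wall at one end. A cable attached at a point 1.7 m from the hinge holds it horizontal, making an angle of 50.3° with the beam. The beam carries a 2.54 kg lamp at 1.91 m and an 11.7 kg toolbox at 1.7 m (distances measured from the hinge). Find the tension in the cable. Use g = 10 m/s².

T ≈ 466 N

Taking torques about the hinge:
Beam weight: 24.1 × 10 = 241 N down at 1.505 m → arm 1.505 m, τ = 241 × 1.505 = 362.7 N·m clockwise.
Lamp: 2.54 × 10 = 25.4 N down at 1.91 m → arm 1.91 m, τ = 25.4 × 1.91 = 48.51 N·m clockwise.
Toolbox: 11.7 × 10 = 117 N down at 1.7 m → arm 1.7 m, τ = 117 × 1.7 = 198.9 N·m clockwise.
Total clockwise load moment = 610.1 N·m.
The cable tension T acts at 1.7 m; only its component perpendicular to the beam, T sinθ, produces torque. sin 50.3° = 0.7694.
For rotational equilibrium, T × 1.7 × 0.7694 = 610.1, so T = 610.1 / 1.308 = 466 N.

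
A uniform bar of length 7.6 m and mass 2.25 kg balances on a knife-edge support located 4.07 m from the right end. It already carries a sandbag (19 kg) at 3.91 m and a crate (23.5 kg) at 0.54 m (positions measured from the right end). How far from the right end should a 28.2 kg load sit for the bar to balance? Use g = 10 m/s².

About the knife-edge support (at 4.07 m from the right end):
Beam weight: 2.25 × 10 = 22.5 N down at 3.8 m → arm 0.27 m, τ = 22.5 × 0.27 = 6.075 N·m clockwise.
Sandbag: 19 × 10 = 190 N down at 3.91 m → arm 0.16 m, τ = 190 × 0.16 = 30.4 N·m clockwise.
Crate: 23.5 × 10 = 235 N down at 0.54 m → arm 3.53 m, τ = 235 × 3.53 = 829.5 N·m clockwise.
Net moment of existing loads = 866 N·m clockwise.
The load weighs 28.2 × 10 = 282 N and must supply an equal counterclockwise moment, so its lever arm about the knife-edge support is 866 / 282 = 3.07 m.
That puts it at 4.07 + 3.07 = 7.14 m from the right end.

x ≈ 7.14 m from the right end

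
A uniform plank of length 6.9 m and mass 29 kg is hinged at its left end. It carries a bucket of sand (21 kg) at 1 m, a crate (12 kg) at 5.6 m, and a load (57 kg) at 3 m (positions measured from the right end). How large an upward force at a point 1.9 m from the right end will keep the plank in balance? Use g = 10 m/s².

Take moments about the left end.
Beam weight: 29 × 10 = 290 N down at 3.45 m → arm 3.45 m, τ = 290 × 3.45 = 1000 N·m clockwise.
Bucket of sand: 21 × 10 = 210 N down at 1 m → arm 5.9 m, τ = 210 × 5.9 = 1239 N·m clockwise.
Crate: 12 × 10 = 120 N down at 5.6 m → arm 1.3 m, τ = 120 × 1.3 = 156 N·m clockwise.
Load: 57 × 10 = 570 N down at 3 m → arm 3.9 m, τ = 570 × 3.9 = 2223 N·m clockwise.
Net moment of the loads = 4618 N·m clockwise.
The upward force F acts at a point 1.9 m from the right end, arm 5 m, giving F × 5 counterclockwise.
For rotational equilibrium, F × 5 = 4618, so F = 4618 / 5 = 924 N.

F ≈ 924 N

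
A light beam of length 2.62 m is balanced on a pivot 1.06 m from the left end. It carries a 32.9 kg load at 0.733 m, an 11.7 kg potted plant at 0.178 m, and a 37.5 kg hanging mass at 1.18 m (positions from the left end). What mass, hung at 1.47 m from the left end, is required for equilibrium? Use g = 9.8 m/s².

Sum moments about the pivot (at 1.06 m from the left end) (the support reaction has zero arm there).
Load: 32.9 × 9.8 = 322.4 N down at 0.733 m → arm 0.327 m, τ = 322.4 × 0.327 = 105.4 N·m counterclockwise.
Potted plant: 11.7 × 9.8 = 114.7 N down at 0.178 m → arm 0.882 m, τ = 114.7 × 0.882 = 101.2 N·m counterclockwise.
Hanging mass: 37.5 × 9.8 = 367.5 N down at 1.18 m → arm 0.12 m, τ = 367.5 × 0.12 = 44.1 N·m clockwise.
Net moment of known loads = 162.5 N·m counterclockwise.
An unknown mass m at 1.47 m has arm 0.41 m; its moment is m·g·0.41 clockwise.
Balancing moments: m × 9.8 × 0.41 = 162.5, giving m = 162.5 / (9.8 × 0.41) = 40.4 kg.

m ≈ 40.4 kg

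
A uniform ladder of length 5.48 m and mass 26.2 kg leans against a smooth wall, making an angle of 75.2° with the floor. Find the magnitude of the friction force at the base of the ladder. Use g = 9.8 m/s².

Sum moments about the foot of the ladder (the floor normal and friction both act there and drop out).
Ladder weight 26.2×9.8 = 256.8 N acts at 2.74 m along the ladder; its horizontal arm is 2.74·cos75.2° = 0.6999 m → τ = 179.7 N·m clockwise.
Wall normal N acts horizontally at the top; its moment arm is the height L sinθ = 5.48·sin75.2° = 5.298 m, counterclockwise.
Setting net torque to zero: N × 5.298 = 179.7 → N = 33.9 N.
ΣFx = 0: friction at the foot balances the wall's push, so f = N_wall = 33.9 N.

f ≈ 33.9 N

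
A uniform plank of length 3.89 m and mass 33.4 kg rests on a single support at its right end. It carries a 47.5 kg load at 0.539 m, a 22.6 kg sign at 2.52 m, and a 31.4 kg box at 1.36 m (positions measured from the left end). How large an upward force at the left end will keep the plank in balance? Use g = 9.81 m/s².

Choose the right end as the axis so the unknown pivot reaction has zero arm there.
Beam weight: 33.4 × 9.81 = 327.7 N down at 1.945 m → arm 1.945 m, τ = 327.7 × 1.945 = 637.4 N·m counterclockwise.
Load: 47.5 × 9.81 = 466 N down at 0.539 m → arm 3.351 m, τ = 466 × 3.351 = 1562 N·m counterclockwise.
Sign: 22.6 × 9.81 = 221.7 N down at 2.52 m → arm 1.37 m, τ = 221.7 × 1.37 = 303.7 N·m counterclockwise.
Box: 31.4 × 9.81 = 308 N down at 1.36 m → arm 2.53 m, τ = 308 × 2.53 = 779.2 N·m counterclockwise.
Net moment of the loads = 3282 N·m counterclockwise.
The upward force F acts at the left end, arm 3.89 m, giving F × 3.89 clockwise.
For rotational equilibrium, F × 3.89 = 3282, so F = 3282 / 3.89 = 844 N.

F ≈ 844 N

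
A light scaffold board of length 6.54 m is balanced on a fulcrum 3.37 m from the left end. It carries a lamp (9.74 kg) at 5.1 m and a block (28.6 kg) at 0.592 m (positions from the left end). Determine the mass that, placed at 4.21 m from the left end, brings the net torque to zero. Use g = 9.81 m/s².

m ≈ 74.5 kg

Taking torques about the fulcrum (at 3.37 m from the left end):
Lamp: 9.74 × 9.81 = 95.55 N down at 5.1 m → arm 1.73 m, τ = 95.55 × 1.73 = 165.3 N·m clockwise.
Block: 28.6 × 9.81 = 280.6 N down at 0.592 m → arm 2.778 m, τ = 280.6 × 2.778 = 779.5 N·m counterclockwise.
Net moment of known loads = 614.2 N·m counterclockwise.
An unknown mass m at 4.21 m has arm 0.84 m; its moment is m·g·0.84 clockwise.
Balancing moments: m × 9.81 × 0.84 = 614.2, giving m = 614.2 / (9.81 × 0.84) = 74.5 kg.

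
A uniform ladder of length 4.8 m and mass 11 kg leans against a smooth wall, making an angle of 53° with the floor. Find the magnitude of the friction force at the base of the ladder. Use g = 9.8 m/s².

Sum moments about the foot of the ladder (the floor normal and friction both act there and drop out).
Ladder weight 11×9.8 = 107.8 N acts at 2.4 m along the ladder; its horizontal arm is 2.4·cos53° = 1.444 m → τ = 155.7 N·m clockwise.
Wall normal N acts horizontally at the top; its moment arm is the height L sinθ = 4.8·sin53° = 3.833 m, counterclockwise.
For rotational equilibrium, N × 3.833 = 155.7, so N = 40.6 N.
ΣFx = 0: friction at the foot balances the wall's push, so f = N_wall = 40.6 N.

f ≈ 40.6 N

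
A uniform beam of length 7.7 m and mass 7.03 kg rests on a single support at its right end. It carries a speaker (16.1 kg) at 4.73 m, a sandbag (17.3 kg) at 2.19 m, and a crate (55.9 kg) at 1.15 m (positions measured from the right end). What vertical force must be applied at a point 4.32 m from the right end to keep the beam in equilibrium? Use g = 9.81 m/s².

Choose the right end as the axis so the unknown pivot reaction has zero arm there.
Beam weight: 7.03 × 9.81 = 68.96 N down at 3.85 m → arm 3.85 m, τ = 68.96 × 3.85 = 265.5 N·m counterclockwise.
Speaker: 16.1 × 9.81 = 157.9 N down at 4.73 m → arm 4.73 m, τ = 157.9 × 4.73 = 746.9 N·m counterclockwise.
Sandbag: 17.3 × 9.81 = 169.7 N down at 2.19 m → arm 2.19 m, τ = 169.7 × 2.19 = 371.6 N·m counterclockwise.
Crate: 55.9 × 9.81 = 548.4 N down at 1.15 m → arm 1.15 m, τ = 548.4 × 1.15 = 630.7 N·m counterclockwise.
Net moment of the loads = 2015 N·m counterclockwise.
The upward force F acts at a point 4.32 m from the right end, arm 4.32 m, giving F × 4.32 clockwise.
Balancing moments: F × 4.32 = 2015, giving F = 2015 / 4.32 = 466 N.

F ≈ 466 N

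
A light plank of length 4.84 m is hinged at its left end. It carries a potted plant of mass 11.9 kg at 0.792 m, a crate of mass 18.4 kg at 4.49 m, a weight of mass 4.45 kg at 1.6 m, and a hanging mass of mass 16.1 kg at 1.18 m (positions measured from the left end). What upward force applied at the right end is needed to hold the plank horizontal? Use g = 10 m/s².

F ≈ 244 N

Choose the left end as the axis so the unknown pivot reaction has zero arm there.
Potted plant: 11.9 × 10 = 119 N down at 0.792 m → arm 0.792 m, τ = 119 × 0.792 = 94.25 N·m clockwise.
Crate: 18.4 × 10 = 184 N down at 4.49 m → arm 4.49 m, τ = 184 × 4.49 = 826.2 N·m clockwise.
Weight: 4.45 × 10 = 44.5 N down at 1.6 m → arm 1.6 m, τ = 44.5 × 1.6 = 71.2 N·m clockwise.
Hanging mass: 16.1 × 10 = 161 N down at 1.18 m → arm 1.18 m, τ = 161 × 1.18 = 190 N·m clockwise.
Net moment of the loads = 1182 N·m clockwise.
The upward force F acts at the right end, arm 4.84 m, giving F × 4.84 counterclockwise.
Setting net torque to zero: F × 4.84 = 1182 → F = 1182 / 4.84 = 244 N.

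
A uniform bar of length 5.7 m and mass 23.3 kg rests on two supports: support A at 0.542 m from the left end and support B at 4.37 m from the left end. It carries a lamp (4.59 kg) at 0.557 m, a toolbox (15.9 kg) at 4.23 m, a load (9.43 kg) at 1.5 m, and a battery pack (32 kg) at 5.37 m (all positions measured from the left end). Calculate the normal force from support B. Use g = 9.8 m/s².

Take moments about support A.
Beam weight: 23.3 × 9.8 = 228.3 N down at 2.85 m → arm 2.308 m, τ = 228.3 × 2.308 = 526.9 N·m clockwise.
Lamp: 4.59 × 9.8 = 44.98 N down at 0.557 m → arm 0.015 m, τ = 44.98 × 0.015 = 0.6747 N·m clockwise.
Toolbox: 15.9 × 9.8 = 155.8 N down at 4.23 m → arm 3.688 m, τ = 155.8 × 3.688 = 574.6 N·m clockwise.
Load: 9.43 × 9.8 = 92.41 N down at 1.5 m → arm 0.958 m, τ = 92.41 × 0.958 = 88.53 N·m clockwise.
Battery pack: 32 × 9.8 = 313.6 N down at 5.37 m → arm 4.828 m, τ = 313.6 × 4.828 = 1514 N·m clockwise.
Net load moment about support A = 2705 N·m clockwise.
Reaction R at support B is upward at 4.37 m, arm 3.828 m → moment R × 3.828 counterclockwise.
Balancing moments: R × 3.828 = 2705, giving R = 707 N.

R_B ≈ 707 N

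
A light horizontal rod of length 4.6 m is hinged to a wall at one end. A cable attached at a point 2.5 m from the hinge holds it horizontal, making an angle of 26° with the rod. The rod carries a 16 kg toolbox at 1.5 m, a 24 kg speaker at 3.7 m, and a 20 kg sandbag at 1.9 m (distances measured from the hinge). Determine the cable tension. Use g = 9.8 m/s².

T ≈ 1350 N

Sum moments about the hinge (the unknown hinge reaction has zero arm there).
Toolbox: 16 × 9.8 = 156.8 N down at 1.5 m → arm 1.5 m, τ = 156.8 × 1.5 = 235.2 N·m clockwise.
Speaker: 24 × 9.8 = 235.2 N down at 3.7 m → arm 3.7 m, τ = 235.2 × 3.7 = 870.2 N·m clockwise.
Sandbag: 20 × 9.8 = 196 N down at 1.9 m → arm 1.9 m, τ = 196 × 1.9 = 372.4 N·m clockwise.
Total clockwise load moment = 1478 N·m.
The cable tension T acts at 2.5 m; only its component perpendicular to the rod, T sinθ, produces torque. sin 26° = 0.4384.
For rotational equilibrium, T × 2.5 × 0.4384 = 1478, so T = 1478 / 1.096 = 1350 N.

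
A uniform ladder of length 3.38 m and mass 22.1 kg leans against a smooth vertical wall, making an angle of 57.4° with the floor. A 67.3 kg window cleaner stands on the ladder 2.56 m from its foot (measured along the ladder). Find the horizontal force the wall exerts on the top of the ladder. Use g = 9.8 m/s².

Take moments about the foot of the ladder.
Ladder weight 22.1×9.8 = 216.6 N acts at 1.69 m along the ladder; its horizontal arm is 1.69·cos57.4° = 0.9105 m → τ = 197.2 N·m clockwise.
Window cleaner: 67.3×9.8 = 659.5 N at 2.56 m → arm 1.379 m → τ = 909.5 N·m clockwise.
Wall normal N acts horizontally at the top; its moment arm is the height L sinθ = 3.38·sin57.4° = 2.847 m, counterclockwise.
Balancing moments: N × 2.847 = 1107, giving N = 389 N.

N_wall ≈ 389 N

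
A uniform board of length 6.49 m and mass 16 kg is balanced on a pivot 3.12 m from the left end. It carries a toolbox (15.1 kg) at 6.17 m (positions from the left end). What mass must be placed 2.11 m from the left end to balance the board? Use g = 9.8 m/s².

m ≈ 47.6 kg

Taking torques about the pivot (at 3.12 m from the left end):
Beam weight: 16 × 9.8 = 156.8 N down at 3.245 m → arm 0.125 m, τ = 156.8 × 0.125 = 19.6 N·m clockwise.
Toolbox: 15.1 × 9.8 = 148 N down at 6.17 m → arm 3.05 m, τ = 148 × 3.05 = 451.4 N·m clockwise.
Net moment of known loads = 471 N·m clockwise.
An unknown mass m at 2.11 m has arm 1.01 m; its moment is m·g·1.01 counterclockwise.
For rotational equilibrium, m × 9.8 × 1.01 = 471, so m = 471 / (9.8 × 1.01) = 47.6 kg.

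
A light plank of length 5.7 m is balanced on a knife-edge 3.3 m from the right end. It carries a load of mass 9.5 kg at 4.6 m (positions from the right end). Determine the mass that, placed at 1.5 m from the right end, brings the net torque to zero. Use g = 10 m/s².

m ≈ 6.86 kg

Sum moments about the knife-edge (at 3.3 m from the right end) (the support reaction has zero arm there).
Load: 9.5 × 10 = 95 N down at 4.6 m → arm 1.3 m, τ = 95 × 1.3 = 123.5 N·m counterclockwise.
Net moment of known loads = 123.5 N·m counterclockwise.
An unknown mass m at 1.5 m has arm 1.8 m; its moment is m·g·1.8 clockwise.
Στ = 0 ⇒ m × 10 × 1.8 = 123.5 ⇒ m = 123.5 / (10 × 1.8) = 6.86 kg.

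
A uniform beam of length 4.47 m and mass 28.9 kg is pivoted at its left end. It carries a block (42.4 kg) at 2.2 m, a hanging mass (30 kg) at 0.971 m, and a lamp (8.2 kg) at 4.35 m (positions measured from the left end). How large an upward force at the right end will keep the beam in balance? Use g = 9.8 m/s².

F ≈ 488 N

Taking torques about the left end:
Beam weight: 28.9 × 9.8 = 283.2 N down at 2.235 m → arm 2.235 m, τ = 283.2 × 2.235 = 633 N·m clockwise.
Block: 42.4 × 9.8 = 415.5 N down at 2.2 m → arm 2.2 m, τ = 415.5 × 2.2 = 914.1 N·m clockwise.
Hanging mass: 30 × 9.8 = 294 N down at 0.971 m → arm 0.971 m, τ = 294 × 0.971 = 285.5 N·m clockwise.
Lamp: 8.2 × 9.8 = 80.36 N down at 4.35 m → arm 4.35 m, τ = 80.36 × 4.35 = 349.6 N·m clockwise.
Net moment of the loads = 2182 N·m clockwise.
The upward force F acts at the right end, arm 4.47 m, giving F × 4.47 counterclockwise.
Setting net torque to zero: F × 4.47 = 2182 → F = 2182 / 4.47 = 488 N.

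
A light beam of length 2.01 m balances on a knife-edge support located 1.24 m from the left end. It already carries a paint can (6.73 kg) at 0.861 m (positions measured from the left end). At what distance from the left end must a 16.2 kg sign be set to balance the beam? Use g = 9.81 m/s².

About the knife-edge support (at 1.24 m from the left end):
Paint can: 6.73 × 9.81 = 66.02 N down at 0.861 m → arm 0.379 m, τ = 66.02 × 0.379 = 25.02 N·m counterclockwise.
Net moment of existing loads = 25.02 N·m counterclockwise.
The sign weighs 16.2 × 9.81 = 158.9 N and must supply an equal clockwise moment, so its lever arm about the knife-edge support is 25.02 / 158.9 = 0.157 m.
That puts it at 1.24 + 0.157 = 1.4 m from the left end.

x ≈ 1.4 m from the left end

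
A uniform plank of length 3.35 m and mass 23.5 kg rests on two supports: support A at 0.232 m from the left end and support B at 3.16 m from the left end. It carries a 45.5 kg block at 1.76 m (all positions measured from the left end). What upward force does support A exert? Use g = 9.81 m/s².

Take moments about support B.
Beam weight: 23.5 × 9.81 = 230.5 N down at 1.675 m → arm 1.485 m, τ = 230.5 × 1.485 = 342.3 N·m counterclockwise.
Block: 45.5 × 9.81 = 446.4 N down at 1.76 m → arm 1.4 m, τ = 446.4 × 1.4 = 625 N·m counterclockwise.
Net load moment about support B = 967.3 N·m counterclockwise.
Reaction R at support A is upward at 0.232 m, arm 2.928 m → moment R × 2.928 clockwise.
Στ = 0 ⇒ R × 2.928 = 967.3 ⇒ R = 330 N.

R_A ≈ 330 N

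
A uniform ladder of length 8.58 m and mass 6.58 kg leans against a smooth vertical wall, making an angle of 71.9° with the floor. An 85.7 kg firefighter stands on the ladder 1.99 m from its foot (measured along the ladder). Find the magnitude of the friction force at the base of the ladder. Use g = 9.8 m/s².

Take moments about the foot of the ladder.
Ladder weight 6.58×9.8 = 64.48 N acts at 4.29 m along the ladder; its horizontal arm is 4.29·cos71.9° = 1.333 m → τ = 85.95 N·m clockwise.
Firefighter: 85.7×9.8 = 839.9 N at 1.99 m → arm 0.6182 m → τ = 519.2 N·m clockwise.
Wall normal N acts horizontally at the top; its moment arm is the height L sinθ = 8.58·sin71.9° = 8.155 m, counterclockwise.
Setting net torque to zero: N × 8.155 = 605.2 → N = 74.2 N.
ΣFx = 0: friction at the foot balances the wall's push, so f = N_wall = 74.2 N.

f ≈ 74.2 N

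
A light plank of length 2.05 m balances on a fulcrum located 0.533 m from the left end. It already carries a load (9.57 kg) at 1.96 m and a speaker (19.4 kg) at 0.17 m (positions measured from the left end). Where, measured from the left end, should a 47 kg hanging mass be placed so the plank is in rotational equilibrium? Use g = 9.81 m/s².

Sum moments about the fulcrum (at 0.533 m from the left end) (the support reaction has zero arm there).
Load: 9.57 × 9.81 = 93.88 N down at 1.96 m → arm 1.427 m, τ = 93.88 × 1.427 = 134 N·m clockwise.
Speaker: 19.4 × 9.81 = 190.3 N down at 0.17 m → arm 0.363 m, τ = 190.3 × 0.363 = 69.08 N·m counterclockwise.
Net moment of existing loads = 64.92 N·m clockwise.
The hanging mass weighs 47 × 9.81 = 461.1 N and must supply an equal counterclockwise moment, so its lever arm about the fulcrum is 64.92 / 461.1 = 0.141 m.
That puts it at 0.533 − 0.141 = 0.392 m from the left end.

x ≈ 0.392 m from the left end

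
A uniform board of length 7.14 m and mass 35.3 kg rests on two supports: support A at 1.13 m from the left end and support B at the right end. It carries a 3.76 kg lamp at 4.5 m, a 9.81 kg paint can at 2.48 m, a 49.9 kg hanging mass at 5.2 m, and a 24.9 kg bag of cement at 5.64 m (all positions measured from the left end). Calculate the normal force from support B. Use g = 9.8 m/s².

About support A:
Beam weight: 35.3 × 9.8 = 345.9 N down at 3.57 m → arm 2.44 m, τ = 345.9 × 2.44 = 844 N·m clockwise.
Lamp: 3.76 × 9.8 = 36.85 N down at 4.5 m → arm 3.37 m, τ = 36.85 × 3.37 = 124.2 N·m clockwise.
Paint can: 9.81 × 9.8 = 96.14 N down at 2.48 m → arm 1.35 m, τ = 96.14 × 1.35 = 129.8 N·m clockwise.
Hanging mass: 49.9 × 9.8 = 489 N down at 5.2 m → arm 4.07 m, τ = 489 × 4.07 = 1990 N·m clockwise.
Bag of cement: 24.9 × 9.8 = 244 N down at 5.64 m → arm 4.51 m, τ = 244 × 4.51 = 1100 N·m clockwise.
Net load moment about support A = 4188 N·m clockwise.
Reaction R at support B is upward at 7.14 m, arm 6.01 m → moment R × 6.01 counterclockwise.
Setting net torque to zero: R × 6.01 = 4188 → R = 697 N.

R_B ≈ 697 N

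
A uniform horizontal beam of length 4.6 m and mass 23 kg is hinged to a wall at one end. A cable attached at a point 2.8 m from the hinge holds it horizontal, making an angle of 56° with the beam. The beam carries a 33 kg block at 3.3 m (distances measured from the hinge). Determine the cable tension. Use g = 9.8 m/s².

T ≈ 683 N

Sum moments about the hinge (the unknown hinge reaction has zero arm there).
Beam weight: 23 × 9.8 = 225.4 N down at 2.3 m → arm 2.3 m, τ = 225.4 × 2.3 = 518.4 N·m clockwise.
Block: 33 × 9.8 = 323.4 N down at 3.3 m → arm 3.3 m, τ = 323.4 × 3.3 = 1067 N·m clockwise.
Total clockwise load moment = 1585 N·m.
The cable tension T acts at 2.8 m; only its component perpendicular to the beam, T sinθ, produces torque. sin 56° = 0.829.
Setting net torque to zero: T × 2.8 × 0.829 = 1585 → T = 1585 / 2.321 = 683 N.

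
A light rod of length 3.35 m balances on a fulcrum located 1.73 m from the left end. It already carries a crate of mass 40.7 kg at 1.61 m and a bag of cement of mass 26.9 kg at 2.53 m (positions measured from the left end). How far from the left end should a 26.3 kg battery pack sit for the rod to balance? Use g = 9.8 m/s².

About the fulcrum (at 1.73 m from the left end):
Crate: 40.7 × 9.8 = 398.9 N down at 1.61 m → arm 0.12 m, τ = 398.9 × 0.12 = 47.87 N·m counterclockwise.
Bag of cement: 26.9 × 9.8 = 263.6 N down at 2.53 m → arm 0.8 m, τ = 263.6 × 0.8 = 210.9 N·m clockwise.
Net moment of existing loads = 163 N·m clockwise.
The battery pack weighs 26.3 × 9.8 = 257.7 N and must supply an equal counterclockwise moment, so its lever arm about the fulcrum is 163 / 257.7 = 0.633 m.
That puts it at 1.73 − 0.633 = 1.1 m from the left end.

x ≈ 1.1 m from the left end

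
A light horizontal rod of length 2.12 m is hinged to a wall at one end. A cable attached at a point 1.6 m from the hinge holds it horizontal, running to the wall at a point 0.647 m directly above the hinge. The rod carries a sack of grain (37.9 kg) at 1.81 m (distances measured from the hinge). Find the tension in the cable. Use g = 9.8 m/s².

Taking torques about the hinge:
Sack of grain: 37.9 × 9.8 = 371.4 N down at 1.81 m → arm 1.81 m, τ = 371.4 × 1.81 = 672.2 N·m clockwise.
Total clockwise load moment = 672.2 N·m.
The cable tension T acts at 1.6 m; only its component perpendicular to the rod, T sinθ, produces torque. sinθ = h/√(h²+d²) = 0.647/√(0.647²+1.6²) = 0.3749.
For rotational equilibrium, T × 1.6 × 0.3749 = 672.2, so T = 672.2 / 0.5998 = 1120 N.

T ≈ 1120 N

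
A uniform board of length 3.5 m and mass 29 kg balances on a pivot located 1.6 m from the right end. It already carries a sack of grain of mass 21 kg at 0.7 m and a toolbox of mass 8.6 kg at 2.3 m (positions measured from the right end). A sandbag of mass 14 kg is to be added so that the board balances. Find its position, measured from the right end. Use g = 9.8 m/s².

Taking torques about the pivot (at 1.6 m from the right end):
Beam weight: 29 × 9.8 = 284.2 N down at 1.75 m → arm 0.15 m, τ = 284.2 × 0.15 = 42.63 N·m counterclockwise.
Sack of grain: 21 × 9.8 = 205.8 N down at 0.7 m → arm 0.9 m, τ = 205.8 × 0.9 = 185.2 N·m clockwise.
Toolbox: 8.6 × 9.8 = 84.28 N down at 2.3 m → arm 0.7 m, τ = 84.28 × 0.7 = 59 N·m counterclockwise.
Net moment of existing loads = 83.57 N·m clockwise.
The sandbag weighs 14 × 9.8 = 137.2 N and must supply an equal counterclockwise moment, so its lever arm about the pivot is 83.57 / 137.2 = 0.609 m.
That puts it at 1.6 + 0.609 = 2.21 m from the right end.

x ≈ 2.21 m from the right end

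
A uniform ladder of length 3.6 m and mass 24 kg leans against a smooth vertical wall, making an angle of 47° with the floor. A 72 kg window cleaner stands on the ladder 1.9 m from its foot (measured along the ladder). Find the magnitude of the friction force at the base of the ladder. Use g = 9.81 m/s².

Choose the foot of the ladder as the axis so the floor normal and friction both act there and drop out.
Ladder weight 24×9.81 = 235.4 N acts at 1.8 m along the ladder; its horizontal arm is 1.8·cos47° = 1.228 m → τ = 289.1 N·m clockwise.
Window cleaner: 72×9.81 = 706.3 N at 1.9 m → arm 1.296 m → τ = 915.4 N·m clockwise.
Wall normal N acts horizontally at the top; its moment arm is the height L sinθ = 3.6·sin47° = 2.633 m, counterclockwise.
Στ = 0 ⇒ N × 2.633 = 1204 ⇒ N = 457 N.
ΣFx = 0: friction at the foot balances the wall's push, so f = N_wall = 457 N.

f ≈ 457 N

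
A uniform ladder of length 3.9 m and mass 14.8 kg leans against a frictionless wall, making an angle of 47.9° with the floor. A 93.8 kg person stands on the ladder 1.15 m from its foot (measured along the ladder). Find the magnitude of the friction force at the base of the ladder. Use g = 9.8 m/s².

f ≈ 310 N

Taking torques about the foot of the ladder:
Ladder weight 14.8×9.8 = 145 N acts at 1.95 m along the ladder; its horizontal arm is 1.95·cos47.9° = 1.307 m → τ = 189.5 N·m clockwise.
Person: 93.8×9.8 = 919.2 N at 1.15 m → arm 0.771 m → τ = 708.7 N·m clockwise.
Wall normal N acts horizontally at the top; its moment arm is the height L sinθ = 3.9·sin47.9° = 2.894 m, counterclockwise.
Στ = 0 ⇒ N × 2.894 = 898.2 ⇒ N = 310 N.
ΣFx = 0: friction at the foot balances the wall's push, so f = N_wall = 310 N.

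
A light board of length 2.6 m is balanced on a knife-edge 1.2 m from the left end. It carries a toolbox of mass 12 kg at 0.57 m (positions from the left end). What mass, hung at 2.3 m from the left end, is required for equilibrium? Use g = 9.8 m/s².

Take moments about the knife-edge (at 1.2 m from the left end).
Toolbox: 12 × 9.8 = 117.6 N down at 0.57 m → arm 0.63 m, τ = 117.6 × 0.63 = 74.09 N·m counterclockwise.
Net moment of known loads = 74.09 N·m counterclockwise.
An unknown mass m at 2.3 m has arm 1.1 m; its moment is m·g·1.1 clockwise.
Setting net torque to zero: m × 9.8 × 1.1 = 74.09 → m = 74.09 / (9.8 × 1.1) = 6.87 kg.

m ≈ 6.87 kg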